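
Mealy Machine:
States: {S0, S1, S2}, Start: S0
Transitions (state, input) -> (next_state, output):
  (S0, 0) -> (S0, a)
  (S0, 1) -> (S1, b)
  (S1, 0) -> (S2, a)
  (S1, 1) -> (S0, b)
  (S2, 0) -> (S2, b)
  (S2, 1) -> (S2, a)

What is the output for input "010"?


Step-by-step:
  (S0, 0) -> (S0, a)
  (S0, 1) -> (S1, b)
  (S1, 0) -> (S2, a)

"aba"


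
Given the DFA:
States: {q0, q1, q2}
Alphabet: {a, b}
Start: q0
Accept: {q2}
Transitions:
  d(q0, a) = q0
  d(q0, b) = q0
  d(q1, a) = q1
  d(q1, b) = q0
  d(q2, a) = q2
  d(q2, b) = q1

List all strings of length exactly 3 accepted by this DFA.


All strings of length 3: 8 total
Accepted: 0

None


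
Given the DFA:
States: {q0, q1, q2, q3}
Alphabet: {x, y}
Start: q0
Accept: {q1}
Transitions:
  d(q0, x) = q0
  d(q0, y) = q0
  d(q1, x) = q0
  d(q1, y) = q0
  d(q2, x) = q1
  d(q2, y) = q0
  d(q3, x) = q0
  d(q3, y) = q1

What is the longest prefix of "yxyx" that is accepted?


Run the DFA, marking each prefix where the state is accepting:
  "" -> q0 [reject]
  "y" -> q0 [reject]
  "yx" -> q0 [reject]
  "yxy" -> q0 [reject]
  "yxyx" -> q0 [reject]

No prefix is accepted


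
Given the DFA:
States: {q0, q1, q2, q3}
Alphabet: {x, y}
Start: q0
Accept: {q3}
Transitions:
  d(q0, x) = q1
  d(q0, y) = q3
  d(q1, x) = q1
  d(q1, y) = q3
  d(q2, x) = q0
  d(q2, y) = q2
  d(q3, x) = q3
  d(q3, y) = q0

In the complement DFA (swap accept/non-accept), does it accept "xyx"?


Trace: q0 -> q1 -> q3 -> q3
Final: q3
Original accept: {q3}
Complement: q3 is in original accept

No, complement rejects (original accepts)


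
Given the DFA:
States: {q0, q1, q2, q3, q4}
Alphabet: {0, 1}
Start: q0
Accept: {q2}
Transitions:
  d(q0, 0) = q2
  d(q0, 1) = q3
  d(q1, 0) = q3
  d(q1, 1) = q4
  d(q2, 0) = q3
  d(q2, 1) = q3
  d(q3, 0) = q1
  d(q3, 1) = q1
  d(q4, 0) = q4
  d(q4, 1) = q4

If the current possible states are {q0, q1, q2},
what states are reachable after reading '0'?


Apply transition on '0' from each current state:
  d(q0, 0) = q2
  d(q1, 0) = q3
  d(q2, 0) = q3

{q2, q3}


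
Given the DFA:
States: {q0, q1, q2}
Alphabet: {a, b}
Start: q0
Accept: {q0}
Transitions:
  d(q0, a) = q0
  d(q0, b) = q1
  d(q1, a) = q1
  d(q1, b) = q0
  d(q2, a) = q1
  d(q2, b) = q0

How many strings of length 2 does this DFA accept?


Enumerating all length-2 strings:
  "aa" -> q0 [accept]
  "ab" -> q1 [reject]
  "ba" -> q1 [reject]
  "bb" -> q0 [accept]

2 out of 4


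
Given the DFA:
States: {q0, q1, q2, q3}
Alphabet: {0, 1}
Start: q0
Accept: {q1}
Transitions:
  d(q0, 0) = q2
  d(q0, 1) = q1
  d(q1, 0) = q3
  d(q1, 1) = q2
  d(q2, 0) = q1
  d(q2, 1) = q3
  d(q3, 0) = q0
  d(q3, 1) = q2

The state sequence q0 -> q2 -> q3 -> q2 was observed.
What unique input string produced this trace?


Trace back each transition to find the symbol:
  q0 --[0]--> q2
  q2 --[1]--> q3
  q3 --[1]--> q2

"011"


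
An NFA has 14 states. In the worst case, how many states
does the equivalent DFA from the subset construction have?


Subset construction: one DFA state per subset of NFA states.
2^14 = 16384

16384


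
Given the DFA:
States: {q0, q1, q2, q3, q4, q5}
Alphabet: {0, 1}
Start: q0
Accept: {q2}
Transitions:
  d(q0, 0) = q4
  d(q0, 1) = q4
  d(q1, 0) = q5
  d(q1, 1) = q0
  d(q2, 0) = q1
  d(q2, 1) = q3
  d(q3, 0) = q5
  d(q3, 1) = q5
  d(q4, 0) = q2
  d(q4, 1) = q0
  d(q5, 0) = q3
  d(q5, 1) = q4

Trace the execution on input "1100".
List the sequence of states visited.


Input: 1100
d(q0, 1) = q4
d(q4, 1) = q0
d(q0, 0) = q4
d(q4, 0) = q2


q0 -> q4 -> q0 -> q4 -> q2


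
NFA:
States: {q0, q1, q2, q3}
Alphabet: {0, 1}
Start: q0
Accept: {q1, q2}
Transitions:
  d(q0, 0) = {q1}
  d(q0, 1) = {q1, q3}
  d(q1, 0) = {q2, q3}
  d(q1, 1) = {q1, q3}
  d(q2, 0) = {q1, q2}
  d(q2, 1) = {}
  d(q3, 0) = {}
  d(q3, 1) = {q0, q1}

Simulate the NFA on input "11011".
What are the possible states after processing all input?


Start: {q0}
  --1--> {q1, q3}
  --1--> {q0, q1, q3}
  --0--> {q1, q2, q3}
  --1--> {q0, q1, q3}
  --1--> {q0, q1, q3}

{q0, q1, q3}


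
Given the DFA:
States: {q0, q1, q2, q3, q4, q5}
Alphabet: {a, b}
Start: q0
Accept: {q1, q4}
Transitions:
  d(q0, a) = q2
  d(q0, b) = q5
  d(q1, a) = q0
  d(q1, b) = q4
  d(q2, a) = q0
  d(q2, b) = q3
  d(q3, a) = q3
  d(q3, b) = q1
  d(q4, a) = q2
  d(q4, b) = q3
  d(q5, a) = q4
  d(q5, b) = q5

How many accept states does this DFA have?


Accept states listed: {q1, q4}
Counting: q1(1) q4(2)

2


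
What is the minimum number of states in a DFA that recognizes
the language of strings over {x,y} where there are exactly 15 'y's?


States: count = 0, 1, ..., 15 (that's 16 states), plus a dead state for count > 15.
Total: 16 + 1 = 17. Accept = count-15 state.

17


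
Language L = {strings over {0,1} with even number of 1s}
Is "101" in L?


count('1') = 2; 2 mod 2 = 0

Yes, "101" is in L


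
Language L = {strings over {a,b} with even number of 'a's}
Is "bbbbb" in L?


count('a') = 0; 0 mod 2 = 0

Yes, "bbbbb" is in L


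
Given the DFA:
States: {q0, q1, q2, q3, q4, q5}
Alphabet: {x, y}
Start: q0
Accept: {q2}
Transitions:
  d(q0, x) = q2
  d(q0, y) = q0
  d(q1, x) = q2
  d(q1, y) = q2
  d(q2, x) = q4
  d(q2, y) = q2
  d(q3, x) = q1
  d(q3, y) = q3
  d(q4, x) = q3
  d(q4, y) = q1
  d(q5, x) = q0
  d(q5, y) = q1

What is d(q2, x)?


Looking up transition d(q2, x)

q4


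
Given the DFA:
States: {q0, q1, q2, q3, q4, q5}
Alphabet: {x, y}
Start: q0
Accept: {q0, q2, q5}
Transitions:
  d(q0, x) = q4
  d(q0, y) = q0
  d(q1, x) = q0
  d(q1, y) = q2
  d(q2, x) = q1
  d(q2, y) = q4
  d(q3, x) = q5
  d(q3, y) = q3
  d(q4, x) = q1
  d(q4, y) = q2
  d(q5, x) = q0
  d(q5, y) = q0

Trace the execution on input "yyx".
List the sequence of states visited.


Input: yyx
d(q0, y) = q0
d(q0, y) = q0
d(q0, x) = q4


q0 -> q0 -> q0 -> q4


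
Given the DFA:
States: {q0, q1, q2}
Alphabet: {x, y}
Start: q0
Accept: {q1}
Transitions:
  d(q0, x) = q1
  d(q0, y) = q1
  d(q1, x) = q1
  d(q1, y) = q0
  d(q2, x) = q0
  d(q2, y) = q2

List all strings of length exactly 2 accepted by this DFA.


All strings of length 2: 4 total
Accepted: 2

"xx", "yx"


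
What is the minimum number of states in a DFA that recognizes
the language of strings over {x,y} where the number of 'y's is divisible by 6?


States track (count of 'y') mod 6.
Need 6 states: one per remainder 0..5; accept = remainder 0.

6


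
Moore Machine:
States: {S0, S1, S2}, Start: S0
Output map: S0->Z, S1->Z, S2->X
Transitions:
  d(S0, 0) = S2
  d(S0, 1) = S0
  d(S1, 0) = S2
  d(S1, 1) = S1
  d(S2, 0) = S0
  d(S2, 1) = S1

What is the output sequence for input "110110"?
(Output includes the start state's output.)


Start: S0 (output Z)
  --1--> S0 (output Z)
  --1--> S0 (output Z)
  --0--> S2 (output X)
  --1--> S1 (output Z)
  --1--> S1 (output Z)
  --0--> S2 (output X)

"ZZZXZZX"


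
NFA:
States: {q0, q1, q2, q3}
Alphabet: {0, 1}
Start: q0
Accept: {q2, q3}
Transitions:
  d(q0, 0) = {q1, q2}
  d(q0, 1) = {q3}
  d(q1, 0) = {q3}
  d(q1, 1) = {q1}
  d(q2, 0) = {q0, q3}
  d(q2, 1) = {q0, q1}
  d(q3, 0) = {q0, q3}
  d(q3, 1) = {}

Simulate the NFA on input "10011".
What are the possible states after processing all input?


Start: {q0}
  --1--> {q3}
  --0--> {q0, q3}
  --0--> {q0, q1, q2, q3}
  --1--> {q0, q1, q3}
  --1--> {q1, q3}

{q1, q3}


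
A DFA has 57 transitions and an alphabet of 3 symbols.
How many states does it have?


Each state has exactly one transition per symbol.
states = transitions / |alphabet| = 57 / 3 = 19

19


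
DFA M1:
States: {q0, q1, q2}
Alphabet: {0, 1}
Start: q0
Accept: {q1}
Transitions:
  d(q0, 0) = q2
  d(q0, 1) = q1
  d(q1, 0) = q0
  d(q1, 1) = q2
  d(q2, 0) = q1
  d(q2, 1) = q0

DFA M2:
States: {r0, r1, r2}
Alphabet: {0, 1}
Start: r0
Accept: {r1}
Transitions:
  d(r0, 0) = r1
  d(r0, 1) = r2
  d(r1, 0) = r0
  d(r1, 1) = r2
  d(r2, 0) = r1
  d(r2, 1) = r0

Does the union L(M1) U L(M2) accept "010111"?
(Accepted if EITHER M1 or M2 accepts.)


M1: final=q2 accepted=False
M2: final=r2 accepted=False

No, union rejects (neither accepts)


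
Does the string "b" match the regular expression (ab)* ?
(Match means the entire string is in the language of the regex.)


|string| = 1; first = 'b'; last = 'b'

No, "b" does not match (ab)*


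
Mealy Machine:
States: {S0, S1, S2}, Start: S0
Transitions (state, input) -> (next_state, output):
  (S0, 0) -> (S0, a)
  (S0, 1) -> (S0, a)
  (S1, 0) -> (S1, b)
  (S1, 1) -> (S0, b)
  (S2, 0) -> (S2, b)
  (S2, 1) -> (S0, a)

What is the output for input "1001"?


Step-by-step:
  (S0, 1) -> (S0, a)
  (S0, 0) -> (S0, a)
  (S0, 0) -> (S0, a)
  (S0, 1) -> (S0, a)

"aaaa"


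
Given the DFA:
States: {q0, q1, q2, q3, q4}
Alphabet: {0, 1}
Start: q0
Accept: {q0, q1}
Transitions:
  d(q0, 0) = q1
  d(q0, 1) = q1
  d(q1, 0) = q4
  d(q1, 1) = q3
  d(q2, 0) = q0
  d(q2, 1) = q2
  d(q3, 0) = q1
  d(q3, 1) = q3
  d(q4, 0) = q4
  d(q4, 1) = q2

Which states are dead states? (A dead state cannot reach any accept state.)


Forward reachability from each state:
  q0 -> reaches accept state q0 (live)
  q1 -> reaches accept state q0 (live)
  q2 -> reaches accept state q0 (live)
  q3 -> reaches accept state q0 (live)
  q4 -> reaches accept state q0 (live)

None (all states can reach an accept state)


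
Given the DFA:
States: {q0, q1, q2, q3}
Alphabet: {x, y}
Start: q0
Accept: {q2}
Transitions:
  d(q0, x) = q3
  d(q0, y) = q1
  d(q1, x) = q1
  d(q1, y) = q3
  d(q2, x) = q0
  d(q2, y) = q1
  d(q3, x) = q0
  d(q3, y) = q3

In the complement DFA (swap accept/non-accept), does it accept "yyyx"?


Trace: q0 -> q1 -> q3 -> q3 -> q0
Final: q0
Original accept: {q2}
Complement: q0 is not in original accept

Yes, complement accepts (original rejects)


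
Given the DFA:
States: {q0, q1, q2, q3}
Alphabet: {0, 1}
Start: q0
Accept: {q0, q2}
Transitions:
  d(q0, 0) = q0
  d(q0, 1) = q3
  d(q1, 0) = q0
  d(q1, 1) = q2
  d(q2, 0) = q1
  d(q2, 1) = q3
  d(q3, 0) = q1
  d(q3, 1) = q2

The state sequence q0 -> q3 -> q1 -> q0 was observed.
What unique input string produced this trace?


Trace back each transition to find the symbol:
  q0 --[1]--> q3
  q3 --[0]--> q1
  q1 --[0]--> q0

"100"


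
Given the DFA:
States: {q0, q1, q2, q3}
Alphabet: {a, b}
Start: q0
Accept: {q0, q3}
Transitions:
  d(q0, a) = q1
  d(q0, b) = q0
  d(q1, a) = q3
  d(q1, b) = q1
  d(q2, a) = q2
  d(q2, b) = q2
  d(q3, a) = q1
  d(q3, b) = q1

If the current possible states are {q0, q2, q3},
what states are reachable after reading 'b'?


Apply transition on 'b' from each current state:
  d(q0, b) = q0
  d(q2, b) = q2
  d(q3, b) = q1

{q0, q1, q2}


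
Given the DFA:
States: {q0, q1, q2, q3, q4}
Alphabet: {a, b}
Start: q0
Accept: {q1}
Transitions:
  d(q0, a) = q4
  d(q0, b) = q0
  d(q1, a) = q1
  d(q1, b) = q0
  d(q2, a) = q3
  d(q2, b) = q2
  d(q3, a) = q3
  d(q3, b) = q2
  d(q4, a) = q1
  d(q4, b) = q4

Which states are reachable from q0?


BFS from q0:
  layer 0: {q0}
  layer 1: {q4}
  layer 2: {q1}

{q0, q1, q4}


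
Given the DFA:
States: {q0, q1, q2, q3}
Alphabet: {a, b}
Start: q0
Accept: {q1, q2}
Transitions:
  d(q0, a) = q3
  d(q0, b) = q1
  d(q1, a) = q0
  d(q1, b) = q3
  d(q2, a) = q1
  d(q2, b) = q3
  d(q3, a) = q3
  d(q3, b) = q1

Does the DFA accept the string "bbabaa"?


Trace: q0 -> q1 -> q3 -> q3 -> q1 -> q0 -> q3
Final state: q3
Accept states: {q1, q2}

No, rejected (final state q3 is not an accept state)


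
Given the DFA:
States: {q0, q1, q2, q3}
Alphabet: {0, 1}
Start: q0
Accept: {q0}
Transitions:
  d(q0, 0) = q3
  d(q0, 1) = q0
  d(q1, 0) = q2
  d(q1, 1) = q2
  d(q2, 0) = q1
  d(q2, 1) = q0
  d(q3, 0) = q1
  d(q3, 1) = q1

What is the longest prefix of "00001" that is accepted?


Run the DFA, marking each prefix where the state is accepting:
  "" -> q0 [accept]
  "0" -> q3 [reject]
  "00" -> q1 [reject]
  "000" -> q2 [reject]
  "0000" -> q1 [reject]
  "00001" -> q2 [reject]

""


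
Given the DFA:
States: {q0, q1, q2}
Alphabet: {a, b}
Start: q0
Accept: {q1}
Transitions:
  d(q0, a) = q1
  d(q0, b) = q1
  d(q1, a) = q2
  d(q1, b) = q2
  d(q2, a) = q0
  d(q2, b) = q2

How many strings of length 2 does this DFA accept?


Enumerating all length-2 strings:
  "aa" -> q2 [reject]
  "ab" -> q2 [reject]
  "ba" -> q2 [reject]
  "bb" -> q2 [reject]

0 out of 4


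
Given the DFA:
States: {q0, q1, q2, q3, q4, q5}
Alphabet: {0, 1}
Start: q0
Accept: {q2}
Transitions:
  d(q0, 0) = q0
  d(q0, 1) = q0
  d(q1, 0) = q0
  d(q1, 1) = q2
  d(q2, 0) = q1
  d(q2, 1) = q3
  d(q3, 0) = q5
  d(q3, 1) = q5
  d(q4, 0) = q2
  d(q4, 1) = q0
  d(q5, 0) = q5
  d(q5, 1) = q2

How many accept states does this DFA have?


Accept states listed: {q2}
Counting: q2(1)

1


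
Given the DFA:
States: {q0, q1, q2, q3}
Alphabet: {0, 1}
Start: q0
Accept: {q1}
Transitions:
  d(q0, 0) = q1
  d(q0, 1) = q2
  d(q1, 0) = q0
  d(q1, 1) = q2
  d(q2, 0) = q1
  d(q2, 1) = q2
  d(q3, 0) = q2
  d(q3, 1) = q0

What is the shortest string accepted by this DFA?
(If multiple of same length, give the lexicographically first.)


BFS by string length (lex-first path to each state shown):
  len 0: q0<-""
  len 1: q1<-"0", q2<-"1"
Found accept state at length 1.

"0"


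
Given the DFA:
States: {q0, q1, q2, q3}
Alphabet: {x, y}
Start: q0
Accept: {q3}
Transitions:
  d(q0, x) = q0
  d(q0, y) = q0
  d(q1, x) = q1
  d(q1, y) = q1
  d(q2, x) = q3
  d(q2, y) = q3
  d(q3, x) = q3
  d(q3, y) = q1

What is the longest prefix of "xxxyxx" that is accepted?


Run the DFA, marking each prefix where the state is accepting:
  "" -> q0 [reject]
  "x" -> q0 [reject]
  "xx" -> q0 [reject]
  "xxx" -> q0 [reject]
  "xxxy" -> q0 [reject]
  "xxxyx" -> q0 [reject]
  "xxxyxx" -> q0 [reject]

No prefix is accepted


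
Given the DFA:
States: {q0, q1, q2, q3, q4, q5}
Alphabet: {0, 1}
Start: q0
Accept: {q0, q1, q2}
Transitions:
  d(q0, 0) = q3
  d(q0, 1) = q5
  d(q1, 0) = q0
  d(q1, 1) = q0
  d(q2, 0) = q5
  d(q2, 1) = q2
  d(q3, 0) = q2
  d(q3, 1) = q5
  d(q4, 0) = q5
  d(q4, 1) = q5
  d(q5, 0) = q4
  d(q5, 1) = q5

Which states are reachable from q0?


BFS from q0:
  layer 0: {q0}
  layer 1: {q3, q5}
  layer 2: {q2, q4}

{q0, q2, q3, q4, q5}


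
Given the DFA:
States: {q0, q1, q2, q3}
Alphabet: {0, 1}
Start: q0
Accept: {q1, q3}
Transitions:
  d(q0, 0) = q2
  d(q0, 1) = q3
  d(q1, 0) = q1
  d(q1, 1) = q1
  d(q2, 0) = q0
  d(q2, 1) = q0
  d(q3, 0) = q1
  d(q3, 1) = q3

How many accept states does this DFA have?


Accept states listed: {q1, q3}
Counting: q1(1) q3(2)

2


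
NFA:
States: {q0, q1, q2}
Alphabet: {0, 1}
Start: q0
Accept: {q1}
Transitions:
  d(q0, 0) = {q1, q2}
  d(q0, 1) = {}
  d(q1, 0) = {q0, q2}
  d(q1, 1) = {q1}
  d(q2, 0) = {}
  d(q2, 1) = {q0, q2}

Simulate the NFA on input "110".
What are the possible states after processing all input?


Start: {q0}
  --1--> {}
  --1--> {}
  --0--> {}

{} (empty set, no valid transitions)


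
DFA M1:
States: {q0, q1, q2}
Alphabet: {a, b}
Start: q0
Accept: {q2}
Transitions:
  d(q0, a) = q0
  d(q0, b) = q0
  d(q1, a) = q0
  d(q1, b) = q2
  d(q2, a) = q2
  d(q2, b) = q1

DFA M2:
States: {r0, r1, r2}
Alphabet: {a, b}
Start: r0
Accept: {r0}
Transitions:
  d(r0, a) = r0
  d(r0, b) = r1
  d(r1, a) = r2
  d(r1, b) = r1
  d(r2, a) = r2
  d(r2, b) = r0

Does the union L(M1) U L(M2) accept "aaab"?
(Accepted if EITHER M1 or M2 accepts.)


M1: final=q0 accepted=False
M2: final=r1 accepted=False

No, union rejects (neither accepts)


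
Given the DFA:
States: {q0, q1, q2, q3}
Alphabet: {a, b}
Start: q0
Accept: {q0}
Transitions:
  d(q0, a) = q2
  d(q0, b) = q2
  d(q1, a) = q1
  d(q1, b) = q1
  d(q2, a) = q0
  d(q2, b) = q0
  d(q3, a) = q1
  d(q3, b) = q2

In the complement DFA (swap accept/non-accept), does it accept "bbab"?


Trace: q0 -> q2 -> q0 -> q2 -> q0
Final: q0
Original accept: {q0}
Complement: q0 is in original accept

No, complement rejects (original accepts)


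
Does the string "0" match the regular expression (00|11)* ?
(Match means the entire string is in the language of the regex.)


|string| = 1; first = '0'; last = '0'

No, "0" does not match (00|11)*


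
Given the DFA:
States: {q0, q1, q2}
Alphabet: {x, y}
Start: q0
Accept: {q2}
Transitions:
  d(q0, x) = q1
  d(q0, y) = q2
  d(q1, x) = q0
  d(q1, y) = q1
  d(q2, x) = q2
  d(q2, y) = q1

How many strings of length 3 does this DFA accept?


Enumerating all length-3 strings:
  "xxx" -> q1 [reject]
  "xxy" -> q2 [accept]
  "xyx" -> q0 [reject]
  "xyy" -> q1 [reject]
  "yxx" -> q2 [accept]
  "yxy" -> q1 [reject]
  "yyx" -> q0 [reject]
  "yyy" -> q1 [reject]

2 out of 8


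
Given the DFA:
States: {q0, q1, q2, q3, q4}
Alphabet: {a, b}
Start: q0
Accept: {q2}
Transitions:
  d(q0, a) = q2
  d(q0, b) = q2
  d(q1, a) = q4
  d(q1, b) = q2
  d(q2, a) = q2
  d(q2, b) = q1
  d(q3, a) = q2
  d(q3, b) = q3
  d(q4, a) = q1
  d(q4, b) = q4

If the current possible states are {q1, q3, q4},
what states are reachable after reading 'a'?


Apply transition on 'a' from each current state:
  d(q1, a) = q4
  d(q3, a) = q2
  d(q4, a) = q1

{q1, q2, q4}


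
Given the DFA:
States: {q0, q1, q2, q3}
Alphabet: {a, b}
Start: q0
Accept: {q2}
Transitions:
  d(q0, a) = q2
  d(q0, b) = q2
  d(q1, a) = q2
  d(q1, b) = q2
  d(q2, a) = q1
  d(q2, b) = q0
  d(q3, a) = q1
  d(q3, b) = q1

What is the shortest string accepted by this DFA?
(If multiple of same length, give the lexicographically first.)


BFS by string length (lex-first path to each state shown):
  len 0: q0<-""
  len 1: q2<-"a"
Found accept state at length 1.

"a"


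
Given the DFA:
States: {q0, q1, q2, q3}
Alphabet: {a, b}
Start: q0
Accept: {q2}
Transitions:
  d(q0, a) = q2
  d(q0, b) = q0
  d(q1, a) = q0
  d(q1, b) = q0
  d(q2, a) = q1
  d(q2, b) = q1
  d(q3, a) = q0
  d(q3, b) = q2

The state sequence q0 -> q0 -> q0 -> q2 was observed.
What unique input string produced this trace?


Trace back each transition to find the symbol:
  q0 --[b]--> q0
  q0 --[b]--> q0
  q0 --[a]--> q2

"bba"


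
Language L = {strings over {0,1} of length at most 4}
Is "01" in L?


length = 2

Yes, "01" is in L


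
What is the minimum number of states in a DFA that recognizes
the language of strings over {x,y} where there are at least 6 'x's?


States: count = 0, 1, ..., 5, and a final '>= 6' state.
Total: 6 + 1 = 7. Accept = '>= 6' state.

7


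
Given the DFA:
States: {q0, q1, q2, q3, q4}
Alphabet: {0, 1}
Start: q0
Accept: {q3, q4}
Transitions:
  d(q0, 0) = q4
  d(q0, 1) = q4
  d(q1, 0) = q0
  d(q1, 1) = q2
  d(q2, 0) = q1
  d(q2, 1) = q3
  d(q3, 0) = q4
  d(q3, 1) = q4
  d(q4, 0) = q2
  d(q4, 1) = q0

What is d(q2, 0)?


Looking up transition d(q2, 0)

q1


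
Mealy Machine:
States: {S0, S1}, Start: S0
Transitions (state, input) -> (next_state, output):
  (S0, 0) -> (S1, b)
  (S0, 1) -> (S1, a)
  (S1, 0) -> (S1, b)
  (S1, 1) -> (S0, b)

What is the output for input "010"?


Step-by-step:
  (S0, 0) -> (S1, b)
  (S1, 1) -> (S0, b)
  (S0, 0) -> (S1, b)

"bbb"


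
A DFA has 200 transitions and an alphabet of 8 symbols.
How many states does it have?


Each state has exactly one transition per symbol.
states = transitions / |alphabet| = 200 / 8 = 25

25


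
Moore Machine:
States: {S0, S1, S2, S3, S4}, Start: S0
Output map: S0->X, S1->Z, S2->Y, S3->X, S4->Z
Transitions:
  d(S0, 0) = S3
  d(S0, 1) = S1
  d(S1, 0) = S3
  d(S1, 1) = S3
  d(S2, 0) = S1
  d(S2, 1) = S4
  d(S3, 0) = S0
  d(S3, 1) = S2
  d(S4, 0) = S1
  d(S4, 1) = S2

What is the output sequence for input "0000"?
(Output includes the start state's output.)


Start: S0 (output X)
  --0--> S3 (output X)
  --0--> S0 (output X)
  --0--> S3 (output X)
  --0--> S0 (output X)

"XXXXX"


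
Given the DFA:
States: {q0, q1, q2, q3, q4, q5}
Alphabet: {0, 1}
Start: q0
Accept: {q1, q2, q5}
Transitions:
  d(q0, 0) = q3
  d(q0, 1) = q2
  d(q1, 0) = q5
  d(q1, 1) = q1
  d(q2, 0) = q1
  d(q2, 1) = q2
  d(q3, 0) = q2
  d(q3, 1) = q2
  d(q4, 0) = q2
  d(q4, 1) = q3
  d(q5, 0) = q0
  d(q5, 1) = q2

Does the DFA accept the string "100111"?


Trace: q0 -> q2 -> q1 -> q5 -> q2 -> q2 -> q2
Final state: q2
Accept states: {q1, q2, q5}

Yes, accepted (final state q2 is an accept state)


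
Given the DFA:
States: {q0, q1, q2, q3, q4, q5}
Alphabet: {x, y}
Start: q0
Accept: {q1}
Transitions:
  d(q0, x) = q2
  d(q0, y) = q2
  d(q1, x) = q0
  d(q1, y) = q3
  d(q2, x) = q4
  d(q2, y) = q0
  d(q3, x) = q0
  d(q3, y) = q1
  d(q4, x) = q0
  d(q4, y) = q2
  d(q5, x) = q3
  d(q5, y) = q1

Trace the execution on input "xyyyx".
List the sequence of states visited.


Input: xyyyx
d(q0, x) = q2
d(q2, y) = q0
d(q0, y) = q2
d(q2, y) = q0
d(q0, x) = q2


q0 -> q2 -> q0 -> q2 -> q0 -> q2


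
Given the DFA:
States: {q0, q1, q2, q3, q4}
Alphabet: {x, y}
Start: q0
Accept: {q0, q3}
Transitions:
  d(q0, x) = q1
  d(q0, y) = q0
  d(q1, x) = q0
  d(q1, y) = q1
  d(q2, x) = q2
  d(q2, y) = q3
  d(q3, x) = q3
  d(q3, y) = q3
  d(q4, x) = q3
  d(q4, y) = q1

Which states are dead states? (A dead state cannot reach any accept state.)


Forward reachability from each state:
  q0 -> reaches accept state q0 (live)
  q1 -> reaches accept state q0 (live)
  q2 -> reaches accept state q3 (live)
  q3 -> reaches accept state q3 (live)
  q4 -> reaches accept state q0 (live)

None (all states can reach an accept state)


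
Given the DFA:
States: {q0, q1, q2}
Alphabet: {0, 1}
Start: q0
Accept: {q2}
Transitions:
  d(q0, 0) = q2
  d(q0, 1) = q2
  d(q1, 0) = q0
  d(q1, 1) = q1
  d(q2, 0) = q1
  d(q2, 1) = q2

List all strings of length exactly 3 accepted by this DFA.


All strings of length 3: 8 total
Accepted: 2

"011", "111"


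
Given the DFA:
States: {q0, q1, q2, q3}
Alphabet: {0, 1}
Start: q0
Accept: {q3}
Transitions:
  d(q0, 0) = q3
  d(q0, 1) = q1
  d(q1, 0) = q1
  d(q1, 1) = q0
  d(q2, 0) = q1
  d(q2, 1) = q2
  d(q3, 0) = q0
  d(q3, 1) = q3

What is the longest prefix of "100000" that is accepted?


Run the DFA, marking each prefix where the state is accepting:
  "" -> q0 [reject]
  "1" -> q1 [reject]
  "10" -> q1 [reject]
  "100" -> q1 [reject]
  "1000" -> q1 [reject]
  "10000" -> q1 [reject]
  "100000" -> q1 [reject]

No prefix is accepted


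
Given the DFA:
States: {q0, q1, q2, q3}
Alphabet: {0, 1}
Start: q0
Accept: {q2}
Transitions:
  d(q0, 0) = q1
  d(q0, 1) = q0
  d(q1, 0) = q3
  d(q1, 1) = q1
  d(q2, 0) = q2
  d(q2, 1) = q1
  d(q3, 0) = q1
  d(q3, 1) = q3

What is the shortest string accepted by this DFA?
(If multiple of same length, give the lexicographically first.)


BFS by string length (lex-first path to each state shown):
  len 0: q0<-""
  len 1: q0<-"1", q1<-"0"
  len 2: q0<-"11", q1<-"01", q3<-"00"
  len 3: q0<-"111", q1<-"000", q3<-"001"
  len 4: q0<-"1111", q1<-"0001", q3<-"0000"
  len 5: q0<-"11111", q1<-"00000", q3<-"00001"
  len 6: q0<-"111111", q1<-"000001", q3<-"000000"
  len 7: q0<-"1111111", q1<-"0000000", q3<-"0000001"
  len 8: q0<-"11111111", q1<-"00000001", q3<-"00000000"

No string accepted (empty language)


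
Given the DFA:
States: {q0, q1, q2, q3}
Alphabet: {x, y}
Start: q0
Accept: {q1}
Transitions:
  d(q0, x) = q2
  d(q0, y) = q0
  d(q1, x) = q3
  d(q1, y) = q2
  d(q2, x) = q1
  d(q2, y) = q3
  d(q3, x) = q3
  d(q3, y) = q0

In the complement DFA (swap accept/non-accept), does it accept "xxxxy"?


Trace: q0 -> q2 -> q1 -> q3 -> q3 -> q0
Final: q0
Original accept: {q1}
Complement: q0 is not in original accept

Yes, complement accepts (original rejects)


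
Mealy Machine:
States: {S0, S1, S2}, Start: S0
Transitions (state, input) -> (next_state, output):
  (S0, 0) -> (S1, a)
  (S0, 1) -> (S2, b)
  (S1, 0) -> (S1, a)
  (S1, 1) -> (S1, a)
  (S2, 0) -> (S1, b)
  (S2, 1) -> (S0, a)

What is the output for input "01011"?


Step-by-step:
  (S0, 0) -> (S1, a)
  (S1, 1) -> (S1, a)
  (S1, 0) -> (S1, a)
  (S1, 1) -> (S1, a)
  (S1, 1) -> (S1, a)

"aaaaa"


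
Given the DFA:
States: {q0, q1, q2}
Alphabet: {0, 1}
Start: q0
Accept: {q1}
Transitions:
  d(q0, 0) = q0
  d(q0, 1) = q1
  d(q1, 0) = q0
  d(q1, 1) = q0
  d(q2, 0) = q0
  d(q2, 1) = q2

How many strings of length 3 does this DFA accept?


Enumerating all length-3 strings:
  "000" -> q0 [reject]
  "001" -> q1 [accept]
  "010" -> q0 [reject]
  "011" -> q0 [reject]
  "100" -> q0 [reject]
  "101" -> q1 [accept]
  "110" -> q0 [reject]
  "111" -> q1 [accept]

3 out of 8


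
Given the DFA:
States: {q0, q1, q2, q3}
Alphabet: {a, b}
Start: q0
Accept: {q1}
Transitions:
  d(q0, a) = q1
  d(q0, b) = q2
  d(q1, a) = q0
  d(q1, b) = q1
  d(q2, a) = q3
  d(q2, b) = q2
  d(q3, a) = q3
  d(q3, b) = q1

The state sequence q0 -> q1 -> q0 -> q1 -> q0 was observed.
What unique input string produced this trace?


Trace back each transition to find the symbol:
  q0 --[a]--> q1
  q1 --[a]--> q0
  q0 --[a]--> q1
  q1 --[a]--> q0

"aaaa"


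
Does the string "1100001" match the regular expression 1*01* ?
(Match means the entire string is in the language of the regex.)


|string| = 7; first = '1'; last = '1'

No, "1100001" does not match 1*01*


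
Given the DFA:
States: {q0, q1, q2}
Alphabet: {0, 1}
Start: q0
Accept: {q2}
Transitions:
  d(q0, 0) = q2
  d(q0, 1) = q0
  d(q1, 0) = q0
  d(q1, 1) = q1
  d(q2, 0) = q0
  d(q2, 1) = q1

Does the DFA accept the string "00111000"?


Trace: q0 -> q2 -> q0 -> q0 -> q0 -> q0 -> q2 -> q0 -> q2
Final state: q2
Accept states: {q2}

Yes, accepted (final state q2 is an accept state)


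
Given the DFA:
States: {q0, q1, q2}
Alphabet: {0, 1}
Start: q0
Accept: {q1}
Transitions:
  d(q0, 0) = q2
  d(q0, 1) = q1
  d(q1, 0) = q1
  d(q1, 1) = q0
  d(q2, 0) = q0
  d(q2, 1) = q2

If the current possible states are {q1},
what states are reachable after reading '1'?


Apply transition on '1' from each current state:
  d(q1, 1) = q0

{q0}


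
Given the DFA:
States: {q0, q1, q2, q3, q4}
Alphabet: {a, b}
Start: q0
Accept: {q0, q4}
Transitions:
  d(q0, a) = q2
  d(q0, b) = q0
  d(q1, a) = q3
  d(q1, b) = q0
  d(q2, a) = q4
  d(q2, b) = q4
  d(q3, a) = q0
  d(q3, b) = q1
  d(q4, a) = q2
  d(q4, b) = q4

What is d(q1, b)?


Looking up transition d(q1, b)

q0


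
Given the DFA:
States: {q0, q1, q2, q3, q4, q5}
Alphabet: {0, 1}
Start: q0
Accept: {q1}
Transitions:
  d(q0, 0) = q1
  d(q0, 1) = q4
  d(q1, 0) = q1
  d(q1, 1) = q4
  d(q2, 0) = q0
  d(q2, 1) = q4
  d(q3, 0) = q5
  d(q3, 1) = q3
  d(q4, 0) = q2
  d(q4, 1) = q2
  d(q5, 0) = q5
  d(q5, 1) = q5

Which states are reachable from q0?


BFS from q0:
  layer 0: {q0}
  layer 1: {q1, q4}
  layer 2: {q2}

{q0, q1, q2, q4}


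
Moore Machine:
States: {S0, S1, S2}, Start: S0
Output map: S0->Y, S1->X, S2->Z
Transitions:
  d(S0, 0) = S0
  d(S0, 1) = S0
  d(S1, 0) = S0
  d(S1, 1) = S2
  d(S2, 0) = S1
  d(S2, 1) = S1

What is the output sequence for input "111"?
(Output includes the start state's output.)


Start: S0 (output Y)
  --1--> S0 (output Y)
  --1--> S0 (output Y)
  --1--> S0 (output Y)

"YYYY"


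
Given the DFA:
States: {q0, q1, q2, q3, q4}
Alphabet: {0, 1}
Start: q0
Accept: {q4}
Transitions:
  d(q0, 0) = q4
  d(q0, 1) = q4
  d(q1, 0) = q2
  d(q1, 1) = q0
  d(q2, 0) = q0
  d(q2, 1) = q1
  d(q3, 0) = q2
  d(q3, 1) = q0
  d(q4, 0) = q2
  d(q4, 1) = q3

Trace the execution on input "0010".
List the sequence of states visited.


Input: 0010
d(q0, 0) = q4
d(q4, 0) = q2
d(q2, 1) = q1
d(q1, 0) = q2


q0 -> q4 -> q2 -> q1 -> q2


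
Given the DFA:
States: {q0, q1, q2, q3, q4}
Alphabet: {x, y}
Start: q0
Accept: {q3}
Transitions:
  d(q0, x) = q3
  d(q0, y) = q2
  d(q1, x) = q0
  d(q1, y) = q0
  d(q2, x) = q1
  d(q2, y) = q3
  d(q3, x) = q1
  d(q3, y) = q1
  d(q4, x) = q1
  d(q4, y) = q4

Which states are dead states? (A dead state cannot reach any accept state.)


Forward reachability from each state:
  q0 -> reaches accept state q3 (live)
  q1 -> reaches accept state q3 (live)
  q2 -> reaches accept state q3 (live)
  q3 -> reaches accept state q3 (live)
  q4 -> reaches accept state q3 (live)

None (all states can reach an accept state)


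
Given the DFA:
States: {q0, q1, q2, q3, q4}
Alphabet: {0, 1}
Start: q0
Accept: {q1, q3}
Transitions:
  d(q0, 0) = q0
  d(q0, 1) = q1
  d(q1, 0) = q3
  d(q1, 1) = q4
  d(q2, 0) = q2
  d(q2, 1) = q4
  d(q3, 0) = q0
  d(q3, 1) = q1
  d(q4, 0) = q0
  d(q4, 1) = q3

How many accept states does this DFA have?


Accept states listed: {q1, q3}
Counting: q1(1) q3(2)

2


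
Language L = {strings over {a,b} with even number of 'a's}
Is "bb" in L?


count('a') = 0; 0 mod 2 = 0

Yes, "bb" is in L


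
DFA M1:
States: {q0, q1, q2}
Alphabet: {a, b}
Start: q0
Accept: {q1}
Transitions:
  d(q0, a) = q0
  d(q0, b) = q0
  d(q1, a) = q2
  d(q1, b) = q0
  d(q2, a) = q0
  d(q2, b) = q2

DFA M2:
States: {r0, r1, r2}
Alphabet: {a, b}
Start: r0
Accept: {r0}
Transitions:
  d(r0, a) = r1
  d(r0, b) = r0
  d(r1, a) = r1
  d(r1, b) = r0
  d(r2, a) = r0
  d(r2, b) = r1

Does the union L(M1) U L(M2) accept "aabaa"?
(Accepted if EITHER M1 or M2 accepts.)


M1: final=q0 accepted=False
M2: final=r1 accepted=False

No, union rejects (neither accepts)


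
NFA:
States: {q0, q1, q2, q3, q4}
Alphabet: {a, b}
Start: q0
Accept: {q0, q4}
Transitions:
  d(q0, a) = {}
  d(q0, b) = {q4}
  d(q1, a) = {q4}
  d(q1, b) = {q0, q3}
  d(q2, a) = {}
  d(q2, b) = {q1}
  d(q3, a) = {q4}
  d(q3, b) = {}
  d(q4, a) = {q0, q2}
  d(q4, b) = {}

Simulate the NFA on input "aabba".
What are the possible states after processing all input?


Start: {q0}
  --a--> {}
  --a--> {}
  --b--> {}
  --b--> {}
  --a--> {}

{} (empty set, no valid transitions)


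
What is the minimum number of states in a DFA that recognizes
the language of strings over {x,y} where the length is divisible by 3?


States track (length) mod 3.
Need 3 states: one per remainder 0..2; accept = remainder 0.

3


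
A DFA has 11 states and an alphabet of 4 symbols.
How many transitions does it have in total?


Each state has exactly one transition per symbol.
11 * 4 = 44

44


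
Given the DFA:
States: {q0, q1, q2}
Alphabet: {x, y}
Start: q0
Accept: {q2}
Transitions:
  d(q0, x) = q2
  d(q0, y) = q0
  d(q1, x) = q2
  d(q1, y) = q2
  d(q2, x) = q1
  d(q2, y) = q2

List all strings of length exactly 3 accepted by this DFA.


All strings of length 3: 8 total
Accepted: 5

"xxx", "xxy", "xyy", "yxy", "yyx"


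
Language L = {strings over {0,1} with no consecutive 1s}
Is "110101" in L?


'11' occurs at index 0

No, "110101" is not in L


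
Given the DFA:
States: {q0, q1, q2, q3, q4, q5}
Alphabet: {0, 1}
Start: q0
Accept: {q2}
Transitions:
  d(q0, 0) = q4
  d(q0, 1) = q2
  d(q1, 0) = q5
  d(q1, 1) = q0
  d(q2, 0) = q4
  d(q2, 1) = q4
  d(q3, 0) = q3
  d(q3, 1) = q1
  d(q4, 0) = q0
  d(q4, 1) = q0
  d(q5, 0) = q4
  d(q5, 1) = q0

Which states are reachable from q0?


BFS from q0:
  layer 0: {q0}
  layer 1: {q2, q4}

{q0, q2, q4}


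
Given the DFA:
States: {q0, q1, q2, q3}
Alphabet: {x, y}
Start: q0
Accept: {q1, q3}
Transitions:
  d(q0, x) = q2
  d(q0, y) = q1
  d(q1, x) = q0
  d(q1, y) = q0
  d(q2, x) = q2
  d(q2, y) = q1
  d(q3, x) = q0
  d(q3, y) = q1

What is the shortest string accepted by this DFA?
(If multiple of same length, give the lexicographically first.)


BFS by string length (lex-first path to each state shown):
  len 0: q0<-""
  len 1: q1<-"y", q2<-"x"
Found accept state at length 1.

"y"


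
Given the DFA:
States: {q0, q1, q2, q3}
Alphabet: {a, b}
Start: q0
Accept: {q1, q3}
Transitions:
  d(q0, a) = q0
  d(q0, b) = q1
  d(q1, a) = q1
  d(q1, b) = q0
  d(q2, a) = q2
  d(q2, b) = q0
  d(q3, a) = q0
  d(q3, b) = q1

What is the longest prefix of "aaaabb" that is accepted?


Run the DFA, marking each prefix where the state is accepting:
  "" -> q0 [reject]
  "a" -> q0 [reject]
  "aa" -> q0 [reject]
  "aaa" -> q0 [reject]
  "aaaa" -> q0 [reject]
  "aaaab" -> q1 [accept]
  "aaaabb" -> q0 [reject]

"aaaab"


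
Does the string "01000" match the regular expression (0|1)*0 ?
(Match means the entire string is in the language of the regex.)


|string| = 5; first = '0'; last = '0'

Yes, "01000" matches (0|1)*0


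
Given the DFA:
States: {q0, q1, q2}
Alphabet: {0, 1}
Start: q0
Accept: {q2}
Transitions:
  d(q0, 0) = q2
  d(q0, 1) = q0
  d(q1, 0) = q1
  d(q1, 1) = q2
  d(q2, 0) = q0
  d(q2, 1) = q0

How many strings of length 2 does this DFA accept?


Enumerating all length-2 strings:
  "00" -> q0 [reject]
  "01" -> q0 [reject]
  "10" -> q2 [accept]
  "11" -> q0 [reject]

1 out of 4


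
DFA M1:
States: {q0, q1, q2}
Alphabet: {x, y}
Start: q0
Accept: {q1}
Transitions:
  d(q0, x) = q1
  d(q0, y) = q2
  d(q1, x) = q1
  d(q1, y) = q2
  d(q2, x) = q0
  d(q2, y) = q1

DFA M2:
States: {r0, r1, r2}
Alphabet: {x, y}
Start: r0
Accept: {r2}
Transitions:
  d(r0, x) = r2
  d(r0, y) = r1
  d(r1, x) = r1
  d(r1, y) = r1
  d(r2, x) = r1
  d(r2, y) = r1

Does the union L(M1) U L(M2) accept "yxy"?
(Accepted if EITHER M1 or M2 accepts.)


M1: final=q2 accepted=False
M2: final=r1 accepted=False

No, union rejects (neither accepts)


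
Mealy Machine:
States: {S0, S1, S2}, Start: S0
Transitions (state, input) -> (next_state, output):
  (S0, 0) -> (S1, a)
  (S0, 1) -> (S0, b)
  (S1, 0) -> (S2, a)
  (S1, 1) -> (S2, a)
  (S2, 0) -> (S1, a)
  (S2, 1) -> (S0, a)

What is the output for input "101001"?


Step-by-step:
  (S0, 1) -> (S0, b)
  (S0, 0) -> (S1, a)
  (S1, 1) -> (S2, a)
  (S2, 0) -> (S1, a)
  (S1, 0) -> (S2, a)
  (S2, 1) -> (S0, a)

"baaaaa"


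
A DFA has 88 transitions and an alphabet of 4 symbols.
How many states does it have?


Each state has exactly one transition per symbol.
states = transitions / |alphabet| = 88 / 4 = 22

22


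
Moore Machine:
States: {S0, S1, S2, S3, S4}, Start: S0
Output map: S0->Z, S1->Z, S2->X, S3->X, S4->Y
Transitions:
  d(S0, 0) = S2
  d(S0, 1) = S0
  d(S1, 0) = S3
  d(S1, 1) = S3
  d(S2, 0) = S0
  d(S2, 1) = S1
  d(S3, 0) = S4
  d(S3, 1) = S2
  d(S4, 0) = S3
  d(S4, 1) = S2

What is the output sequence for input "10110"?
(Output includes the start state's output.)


Start: S0 (output Z)
  --1--> S0 (output Z)
  --0--> S2 (output X)
  --1--> S1 (output Z)
  --1--> S3 (output X)
  --0--> S4 (output Y)

"ZZXZXY"


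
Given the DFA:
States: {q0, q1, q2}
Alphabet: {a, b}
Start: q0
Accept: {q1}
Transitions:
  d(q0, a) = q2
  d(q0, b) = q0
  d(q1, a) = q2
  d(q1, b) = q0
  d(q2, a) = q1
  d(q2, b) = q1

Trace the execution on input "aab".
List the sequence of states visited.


Input: aab
d(q0, a) = q2
d(q2, a) = q1
d(q1, b) = q0


q0 -> q2 -> q1 -> q0


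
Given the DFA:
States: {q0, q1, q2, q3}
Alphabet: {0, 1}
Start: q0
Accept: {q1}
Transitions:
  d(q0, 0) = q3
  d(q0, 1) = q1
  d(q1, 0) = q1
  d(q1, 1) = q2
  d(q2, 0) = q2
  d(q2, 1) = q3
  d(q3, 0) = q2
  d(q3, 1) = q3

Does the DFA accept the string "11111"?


Trace: q0 -> q1 -> q2 -> q3 -> q3 -> q3
Final state: q3
Accept states: {q1}

No, rejected (final state q3 is not an accept state)


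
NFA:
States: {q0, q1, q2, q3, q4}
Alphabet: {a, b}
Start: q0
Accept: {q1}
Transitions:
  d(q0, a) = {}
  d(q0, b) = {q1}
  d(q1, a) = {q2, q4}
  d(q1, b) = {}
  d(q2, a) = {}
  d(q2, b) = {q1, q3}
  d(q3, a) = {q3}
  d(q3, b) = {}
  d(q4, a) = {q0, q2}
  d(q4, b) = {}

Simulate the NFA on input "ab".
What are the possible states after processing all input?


Start: {q0}
  --a--> {}
  --b--> {}

{} (empty set, no valid transitions)


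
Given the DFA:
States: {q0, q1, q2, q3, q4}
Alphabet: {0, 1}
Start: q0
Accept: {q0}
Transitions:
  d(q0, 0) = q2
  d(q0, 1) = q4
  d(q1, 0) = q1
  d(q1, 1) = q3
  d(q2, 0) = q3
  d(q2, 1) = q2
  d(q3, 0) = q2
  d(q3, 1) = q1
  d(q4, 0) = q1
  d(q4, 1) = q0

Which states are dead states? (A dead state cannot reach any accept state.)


Forward reachability from each state:
  q0 -> reaches accept state q0 (live)
  q1 -> reaches {q1, q2, q3}, no accept state (dead)
  q2 -> reaches {q1, q2, q3}, no accept state (dead)
  q3 -> reaches {q1, q2, q3}, no accept state (dead)
  q4 -> reaches accept state q0 (live)

{q1, q2, q3}


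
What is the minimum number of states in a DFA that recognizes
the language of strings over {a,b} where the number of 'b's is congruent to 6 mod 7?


States track (count of 'b') mod 7.
Need 7 states: one per remainder 0..6; accept = remainder 6.

7


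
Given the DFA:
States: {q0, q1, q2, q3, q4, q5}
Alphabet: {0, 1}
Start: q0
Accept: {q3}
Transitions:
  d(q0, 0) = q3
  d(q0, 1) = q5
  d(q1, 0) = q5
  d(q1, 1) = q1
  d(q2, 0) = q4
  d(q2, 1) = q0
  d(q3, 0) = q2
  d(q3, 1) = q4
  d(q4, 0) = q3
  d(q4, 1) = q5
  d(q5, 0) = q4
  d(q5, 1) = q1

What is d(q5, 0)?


Looking up transition d(q5, 0)

q4


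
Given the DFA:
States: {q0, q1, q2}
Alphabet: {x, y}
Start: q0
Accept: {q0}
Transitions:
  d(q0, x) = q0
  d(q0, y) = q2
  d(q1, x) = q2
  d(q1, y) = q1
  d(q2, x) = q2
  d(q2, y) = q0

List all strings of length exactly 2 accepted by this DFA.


All strings of length 2: 4 total
Accepted: 2

"xx", "yy"


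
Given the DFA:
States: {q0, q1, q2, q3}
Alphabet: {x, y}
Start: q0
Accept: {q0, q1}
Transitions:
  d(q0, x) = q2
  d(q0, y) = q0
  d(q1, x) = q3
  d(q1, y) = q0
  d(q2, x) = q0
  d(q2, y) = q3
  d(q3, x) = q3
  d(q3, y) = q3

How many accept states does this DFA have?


Accept states listed: {q0, q1}
Counting: q0(1) q1(2)

2


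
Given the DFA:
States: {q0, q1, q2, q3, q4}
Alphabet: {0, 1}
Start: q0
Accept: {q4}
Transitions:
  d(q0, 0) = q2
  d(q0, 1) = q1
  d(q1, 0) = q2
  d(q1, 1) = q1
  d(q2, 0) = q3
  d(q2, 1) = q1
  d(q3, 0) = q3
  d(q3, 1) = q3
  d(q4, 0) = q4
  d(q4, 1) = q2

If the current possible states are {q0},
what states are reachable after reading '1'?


Apply transition on '1' from each current state:
  d(q0, 1) = q1

{q1}


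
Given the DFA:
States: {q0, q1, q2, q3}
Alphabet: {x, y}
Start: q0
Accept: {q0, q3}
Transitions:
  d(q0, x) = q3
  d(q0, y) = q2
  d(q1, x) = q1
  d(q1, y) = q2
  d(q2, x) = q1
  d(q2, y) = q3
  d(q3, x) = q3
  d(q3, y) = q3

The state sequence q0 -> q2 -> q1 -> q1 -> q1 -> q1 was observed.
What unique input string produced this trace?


Trace back each transition to find the symbol:
  q0 --[y]--> q2
  q2 --[x]--> q1
  q1 --[x]--> q1
  q1 --[x]--> q1
  q1 --[x]--> q1

"yxxxx"


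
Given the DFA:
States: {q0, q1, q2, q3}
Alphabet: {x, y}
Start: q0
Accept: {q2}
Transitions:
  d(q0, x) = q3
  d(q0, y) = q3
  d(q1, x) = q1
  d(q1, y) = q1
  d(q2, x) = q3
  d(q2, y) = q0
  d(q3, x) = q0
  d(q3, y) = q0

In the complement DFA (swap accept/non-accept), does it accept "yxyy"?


Trace: q0 -> q3 -> q0 -> q3 -> q0
Final: q0
Original accept: {q2}
Complement: q0 is not in original accept

Yes, complement accepts (original rejects)


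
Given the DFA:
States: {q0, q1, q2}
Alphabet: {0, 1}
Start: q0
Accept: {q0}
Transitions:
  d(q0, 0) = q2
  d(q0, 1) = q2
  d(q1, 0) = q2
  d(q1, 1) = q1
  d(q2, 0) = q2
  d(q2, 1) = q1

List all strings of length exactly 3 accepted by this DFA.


All strings of length 3: 8 total
Accepted: 0

None


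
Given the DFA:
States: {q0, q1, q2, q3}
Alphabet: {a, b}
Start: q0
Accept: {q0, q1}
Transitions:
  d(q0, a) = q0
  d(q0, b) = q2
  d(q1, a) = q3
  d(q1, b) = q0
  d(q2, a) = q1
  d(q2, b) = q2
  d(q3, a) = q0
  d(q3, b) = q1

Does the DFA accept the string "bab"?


Trace: q0 -> q2 -> q1 -> q0
Final state: q0
Accept states: {q0, q1}

Yes, accepted (final state q0 is an accept state)


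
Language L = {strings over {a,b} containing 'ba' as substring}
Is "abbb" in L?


'ba' does not occur

No, "abbb" is not in L


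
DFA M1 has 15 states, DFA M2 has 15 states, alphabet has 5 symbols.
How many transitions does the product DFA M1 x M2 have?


Product DFA has 15 * 15 = 225 states.
Each has 5 transitions: 225 * 5 = 1125

1125


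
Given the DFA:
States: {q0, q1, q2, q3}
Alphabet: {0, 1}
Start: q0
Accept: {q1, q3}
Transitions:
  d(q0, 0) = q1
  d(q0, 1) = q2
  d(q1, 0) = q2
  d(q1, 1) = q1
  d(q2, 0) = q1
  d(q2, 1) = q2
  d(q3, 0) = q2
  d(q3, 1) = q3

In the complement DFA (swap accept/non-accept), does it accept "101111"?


Trace: q0 -> q2 -> q1 -> q1 -> q1 -> q1 -> q1
Final: q1
Original accept: {q1, q3}
Complement: q1 is in original accept

No, complement rejects (original accepts)


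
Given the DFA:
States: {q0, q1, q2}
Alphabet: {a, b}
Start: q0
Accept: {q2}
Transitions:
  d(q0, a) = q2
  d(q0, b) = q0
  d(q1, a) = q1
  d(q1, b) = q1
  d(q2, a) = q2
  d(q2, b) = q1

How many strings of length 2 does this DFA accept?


Enumerating all length-2 strings:
  "aa" -> q2 [accept]
  "ab" -> q1 [reject]
  "ba" -> q2 [accept]
  "bb" -> q0 [reject]

2 out of 4
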